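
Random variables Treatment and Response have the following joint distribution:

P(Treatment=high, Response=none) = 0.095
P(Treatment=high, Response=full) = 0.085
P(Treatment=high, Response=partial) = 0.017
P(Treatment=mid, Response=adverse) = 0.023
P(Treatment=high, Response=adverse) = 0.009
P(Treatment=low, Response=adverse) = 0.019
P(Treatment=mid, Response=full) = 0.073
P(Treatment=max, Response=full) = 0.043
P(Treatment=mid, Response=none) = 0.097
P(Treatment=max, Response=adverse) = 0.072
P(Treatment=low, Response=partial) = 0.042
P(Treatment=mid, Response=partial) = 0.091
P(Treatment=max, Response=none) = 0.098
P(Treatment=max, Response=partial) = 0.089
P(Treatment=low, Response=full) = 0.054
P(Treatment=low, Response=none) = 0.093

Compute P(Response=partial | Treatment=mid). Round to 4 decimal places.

0.3204

P(Treatment=mid) = 0.097 + 0.091 + 0.073 + 0.023 = 0.284.
P(Response=partial | Treatment=mid) = 0.091/0.284 = 0.3204.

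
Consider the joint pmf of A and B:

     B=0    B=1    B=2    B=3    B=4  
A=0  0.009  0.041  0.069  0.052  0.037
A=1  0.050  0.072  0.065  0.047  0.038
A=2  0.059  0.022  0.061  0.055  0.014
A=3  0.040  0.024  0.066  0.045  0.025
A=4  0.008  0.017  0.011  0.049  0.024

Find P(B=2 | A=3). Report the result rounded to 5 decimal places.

0.33000

P(A=3) = 0.040 + 0.024 + 0.066 + 0.045 + 0.025 = 0.200.
P(B=2 | A=3) = 0.066/0.200 = 0.33000.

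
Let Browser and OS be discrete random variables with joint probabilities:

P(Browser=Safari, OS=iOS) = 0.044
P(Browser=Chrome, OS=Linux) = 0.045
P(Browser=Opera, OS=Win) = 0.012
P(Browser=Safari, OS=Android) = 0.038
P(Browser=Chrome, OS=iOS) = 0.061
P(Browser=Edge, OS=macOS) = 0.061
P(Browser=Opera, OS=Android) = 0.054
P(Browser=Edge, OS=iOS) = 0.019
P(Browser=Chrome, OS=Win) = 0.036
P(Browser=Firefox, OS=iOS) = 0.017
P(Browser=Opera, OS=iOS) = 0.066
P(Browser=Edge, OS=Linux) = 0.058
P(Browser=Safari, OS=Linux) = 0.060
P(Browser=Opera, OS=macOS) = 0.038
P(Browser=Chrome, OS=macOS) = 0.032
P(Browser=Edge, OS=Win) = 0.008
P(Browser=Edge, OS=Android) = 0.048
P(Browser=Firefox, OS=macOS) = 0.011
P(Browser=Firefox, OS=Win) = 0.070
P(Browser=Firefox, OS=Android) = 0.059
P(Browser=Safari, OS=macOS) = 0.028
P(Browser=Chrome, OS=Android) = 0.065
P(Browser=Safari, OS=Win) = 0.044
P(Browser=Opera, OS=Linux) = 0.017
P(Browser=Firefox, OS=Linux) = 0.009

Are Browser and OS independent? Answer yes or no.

no

P(Browser=Firefox) = 0.166 and P(OS=Win) = 0.170, so their product is 0.02822, but P(Browser=Firefox, OS=Win) = 0.070. Since these differ, Browser and OS are not independent.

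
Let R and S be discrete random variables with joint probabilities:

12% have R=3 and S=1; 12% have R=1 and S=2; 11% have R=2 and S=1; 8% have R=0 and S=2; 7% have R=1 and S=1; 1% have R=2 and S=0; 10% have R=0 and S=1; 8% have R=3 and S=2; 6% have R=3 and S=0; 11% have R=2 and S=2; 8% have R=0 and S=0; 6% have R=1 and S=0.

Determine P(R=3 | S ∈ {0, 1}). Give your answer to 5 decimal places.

P(S=0) = 0.08 + 0.06 + 0.01 + 0.06 = 0.21.
P(S=1) = 0.10 + 0.07 + 0.11 + 0.12 = 0.40.
P(S ∈ {0, 1}) = 0.21 + 0.40 = 0.61; P(R=3, S ∈ {0, 1}) = 0.06 + 0.12 = 0.18.
P(R=3 | S ∈ {0, 1}) = 0.18/0.61 = 0.29508.

0.29508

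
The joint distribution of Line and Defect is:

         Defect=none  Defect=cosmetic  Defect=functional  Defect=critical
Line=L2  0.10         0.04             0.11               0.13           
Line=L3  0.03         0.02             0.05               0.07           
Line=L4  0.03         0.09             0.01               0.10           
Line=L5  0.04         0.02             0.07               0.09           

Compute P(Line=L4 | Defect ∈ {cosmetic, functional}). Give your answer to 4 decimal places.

0.2439

P(Defect=cosmetic) = 0.04 + 0.02 + 0.09 + 0.02 = 0.17.
P(Defect=functional) = 0.11 + 0.05 + 0.01 + 0.07 = 0.24.
P(Defect ∈ {cosmetic, functional}) = 0.17 + 0.24 = 0.41; P(Line=L4, Defect ∈ {cosmetic, functional}) = 0.09 + 0.01 = 0.10.
P(Line=L4 | Defect ∈ {cosmetic, functional}) = 0.10/0.41 = 0.2439.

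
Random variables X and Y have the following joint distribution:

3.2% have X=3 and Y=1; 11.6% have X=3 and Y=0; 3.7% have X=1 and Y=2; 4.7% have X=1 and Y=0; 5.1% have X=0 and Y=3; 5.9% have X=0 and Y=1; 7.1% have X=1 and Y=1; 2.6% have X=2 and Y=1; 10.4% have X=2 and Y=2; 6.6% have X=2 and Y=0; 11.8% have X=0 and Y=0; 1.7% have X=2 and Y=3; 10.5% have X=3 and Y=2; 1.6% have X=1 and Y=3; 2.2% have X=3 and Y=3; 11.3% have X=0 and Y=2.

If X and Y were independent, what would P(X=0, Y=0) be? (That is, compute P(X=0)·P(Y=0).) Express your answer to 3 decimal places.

0.118

P(X=0) = 0.118 + 0.059 + 0.113 + 0.051 = 0.341.
P(Y=0) = 0.118 + 0.047 + 0.066 + 0.116 = 0.347.
Product: 0.341 × 0.347 = 0.118.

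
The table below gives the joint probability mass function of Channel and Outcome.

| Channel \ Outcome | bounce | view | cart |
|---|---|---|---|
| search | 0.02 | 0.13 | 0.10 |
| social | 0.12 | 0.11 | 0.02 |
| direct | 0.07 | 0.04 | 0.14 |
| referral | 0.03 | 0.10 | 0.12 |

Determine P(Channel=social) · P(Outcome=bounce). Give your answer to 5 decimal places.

0.06000

P(Channel=social) = 0.12 + 0.11 + 0.02 = 0.25.
P(Outcome=bounce) = 0.02 + 0.12 + 0.07 + 0.03 = 0.24.
Product: 0.25 × 0.24 = 0.06000.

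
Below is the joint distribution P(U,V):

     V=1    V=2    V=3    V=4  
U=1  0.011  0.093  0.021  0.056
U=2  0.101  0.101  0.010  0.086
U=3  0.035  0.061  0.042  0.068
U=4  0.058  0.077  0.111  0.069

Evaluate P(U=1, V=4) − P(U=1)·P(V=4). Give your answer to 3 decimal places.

P(U=1) = 0.011 + 0.093 + 0.021 + 0.056 = 0.181.
P(V=4) = 0.056 + 0.086 + 0.068 + 0.069 = 0.279.
P(U=1, V=4) − P(U=1)P(V=4) = 0.056 − 0.181×0.279 = 0.006.

0.006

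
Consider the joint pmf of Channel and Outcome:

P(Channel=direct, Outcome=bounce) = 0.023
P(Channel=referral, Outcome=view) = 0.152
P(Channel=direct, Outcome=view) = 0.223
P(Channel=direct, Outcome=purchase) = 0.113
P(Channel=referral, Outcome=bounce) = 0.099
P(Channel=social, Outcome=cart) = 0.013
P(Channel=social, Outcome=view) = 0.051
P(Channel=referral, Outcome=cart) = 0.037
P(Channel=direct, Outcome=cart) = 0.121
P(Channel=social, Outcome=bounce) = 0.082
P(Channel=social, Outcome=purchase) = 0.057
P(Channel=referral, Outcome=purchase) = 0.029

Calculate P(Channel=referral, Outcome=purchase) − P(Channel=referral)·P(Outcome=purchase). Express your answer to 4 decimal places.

P(Channel=referral) = 0.099 + 0.152 + 0.037 + 0.029 = 0.317.
P(Outcome=purchase) = 0.057 + 0.113 + 0.029 = 0.199.
P(Channel=referral, Outcome=purchase) − P(Channel=referral)P(Outcome=purchase) = 0.029 − 0.317×0.199 = -0.0341.

-0.0341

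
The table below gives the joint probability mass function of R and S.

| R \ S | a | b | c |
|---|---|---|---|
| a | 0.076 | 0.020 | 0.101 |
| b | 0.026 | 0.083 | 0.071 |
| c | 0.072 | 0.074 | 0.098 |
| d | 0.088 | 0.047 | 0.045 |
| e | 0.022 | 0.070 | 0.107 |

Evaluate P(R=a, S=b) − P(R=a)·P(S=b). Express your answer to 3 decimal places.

P(R=a) = 0.076 + 0.020 + 0.101 = 0.197.
P(S=b) = 0.020 + 0.083 + 0.074 + 0.047 + 0.070 = 0.294.
P(R=a, S=b) − P(R=a)P(S=b) = 0.020 − 0.197×0.294 = -0.038.

-0.038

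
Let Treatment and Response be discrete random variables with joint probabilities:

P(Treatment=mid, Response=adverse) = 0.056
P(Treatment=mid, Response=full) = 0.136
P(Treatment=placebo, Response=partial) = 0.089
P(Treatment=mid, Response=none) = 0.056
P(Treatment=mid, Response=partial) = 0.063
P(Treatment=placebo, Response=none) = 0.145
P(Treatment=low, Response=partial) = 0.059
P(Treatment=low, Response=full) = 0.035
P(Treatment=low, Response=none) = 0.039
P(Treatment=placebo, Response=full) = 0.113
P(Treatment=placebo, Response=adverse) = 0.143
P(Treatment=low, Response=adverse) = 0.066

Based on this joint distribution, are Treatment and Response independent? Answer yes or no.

P(Treatment=mid) = 0.311 and P(Response=full) = 0.284, so their product is 0.08832, but P(Treatment=mid, Response=full) = 0.136. Since these differ, Treatment and Response are not independent.

no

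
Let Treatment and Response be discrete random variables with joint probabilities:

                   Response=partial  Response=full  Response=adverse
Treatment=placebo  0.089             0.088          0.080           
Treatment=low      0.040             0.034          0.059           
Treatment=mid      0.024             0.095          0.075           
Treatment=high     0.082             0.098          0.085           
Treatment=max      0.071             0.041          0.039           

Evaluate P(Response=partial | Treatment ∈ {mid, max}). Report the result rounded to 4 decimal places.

0.2754

P(Treatment=mid) = 0.024 + 0.095 + 0.075 = 0.194.
P(Treatment=max) = 0.071 + 0.041 + 0.039 = 0.151.
P(Treatment ∈ {mid, max}) = 0.194 + 0.151 = 0.345; P(Response=partial, Treatment ∈ {mid, max}) = 0.024 + 0.071 = 0.095.
P(Response=partial | Treatment ∈ {mid, max}) = 0.095/0.345 = 0.2754.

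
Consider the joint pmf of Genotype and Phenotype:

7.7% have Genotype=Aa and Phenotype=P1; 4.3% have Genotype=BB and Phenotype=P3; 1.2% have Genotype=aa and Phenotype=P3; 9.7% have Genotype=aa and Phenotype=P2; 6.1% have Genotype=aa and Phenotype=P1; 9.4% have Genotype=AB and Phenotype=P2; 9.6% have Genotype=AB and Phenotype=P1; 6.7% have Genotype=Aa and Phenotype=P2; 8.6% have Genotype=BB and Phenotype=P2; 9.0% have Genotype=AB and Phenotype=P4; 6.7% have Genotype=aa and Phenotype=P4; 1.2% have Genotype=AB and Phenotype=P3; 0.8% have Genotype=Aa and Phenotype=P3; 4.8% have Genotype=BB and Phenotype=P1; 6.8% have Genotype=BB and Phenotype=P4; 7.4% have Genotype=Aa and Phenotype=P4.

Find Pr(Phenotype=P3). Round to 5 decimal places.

P(Phenotype=P3) = 0.008 + 0.012 + 0.012 + 0.043 = 0.075.

0.07500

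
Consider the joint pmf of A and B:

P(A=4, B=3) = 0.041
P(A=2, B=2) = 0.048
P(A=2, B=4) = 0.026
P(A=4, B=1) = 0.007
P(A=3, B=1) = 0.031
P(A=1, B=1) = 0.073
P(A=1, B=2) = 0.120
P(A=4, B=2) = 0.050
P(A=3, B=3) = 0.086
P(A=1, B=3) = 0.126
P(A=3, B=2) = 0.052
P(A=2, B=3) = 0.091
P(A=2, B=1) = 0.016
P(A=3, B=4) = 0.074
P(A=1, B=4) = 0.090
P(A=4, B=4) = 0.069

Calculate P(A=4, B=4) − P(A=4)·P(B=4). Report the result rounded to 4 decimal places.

0.0257

P(A=4) = 0.007 + 0.050 + 0.041 + 0.069 = 0.167.
P(B=4) = 0.090 + 0.026 + 0.074 + 0.069 = 0.259.
P(A=4, B=4) − P(A=4)P(B=4) = 0.069 − 0.167×0.259 = 0.0257.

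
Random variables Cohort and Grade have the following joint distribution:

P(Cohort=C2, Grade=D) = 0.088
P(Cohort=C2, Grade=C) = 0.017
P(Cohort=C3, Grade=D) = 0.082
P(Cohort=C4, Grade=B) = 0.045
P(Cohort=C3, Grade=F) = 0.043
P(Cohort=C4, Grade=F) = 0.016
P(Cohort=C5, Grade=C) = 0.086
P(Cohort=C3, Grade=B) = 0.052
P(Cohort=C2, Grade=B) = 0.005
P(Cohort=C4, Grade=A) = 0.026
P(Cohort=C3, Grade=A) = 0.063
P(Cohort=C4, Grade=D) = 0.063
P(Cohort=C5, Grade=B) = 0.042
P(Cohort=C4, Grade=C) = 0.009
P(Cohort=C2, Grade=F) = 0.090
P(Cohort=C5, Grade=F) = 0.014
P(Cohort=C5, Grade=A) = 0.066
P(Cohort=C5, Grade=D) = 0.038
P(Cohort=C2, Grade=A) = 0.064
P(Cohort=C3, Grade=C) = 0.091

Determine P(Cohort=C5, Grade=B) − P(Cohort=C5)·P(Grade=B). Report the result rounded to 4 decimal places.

0.0066

P(Cohort=C5) = 0.066 + 0.042 + 0.086 + 0.038 + 0.014 = 0.246.
P(Grade=B) = 0.005 + 0.052 + 0.045 + 0.042 = 0.144.
P(Cohort=C5, Grade=B) − P(Cohort=C5)P(Grade=B) = 0.042 − 0.246×0.144 = 0.0066.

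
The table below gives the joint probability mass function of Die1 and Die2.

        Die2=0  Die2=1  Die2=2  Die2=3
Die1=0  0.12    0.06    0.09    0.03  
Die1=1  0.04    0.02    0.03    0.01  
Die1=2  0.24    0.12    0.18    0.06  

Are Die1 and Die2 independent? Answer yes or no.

yes

Every cell satisfies P(Die1,Die2) = P(Die1)·P(Die2). For instance P(Die1=2) = 0.60, P(Die2=0) = 0.40, and 0.60×0.40 = 0.24 matches the joint entry. So Die1 and Die2 are independent.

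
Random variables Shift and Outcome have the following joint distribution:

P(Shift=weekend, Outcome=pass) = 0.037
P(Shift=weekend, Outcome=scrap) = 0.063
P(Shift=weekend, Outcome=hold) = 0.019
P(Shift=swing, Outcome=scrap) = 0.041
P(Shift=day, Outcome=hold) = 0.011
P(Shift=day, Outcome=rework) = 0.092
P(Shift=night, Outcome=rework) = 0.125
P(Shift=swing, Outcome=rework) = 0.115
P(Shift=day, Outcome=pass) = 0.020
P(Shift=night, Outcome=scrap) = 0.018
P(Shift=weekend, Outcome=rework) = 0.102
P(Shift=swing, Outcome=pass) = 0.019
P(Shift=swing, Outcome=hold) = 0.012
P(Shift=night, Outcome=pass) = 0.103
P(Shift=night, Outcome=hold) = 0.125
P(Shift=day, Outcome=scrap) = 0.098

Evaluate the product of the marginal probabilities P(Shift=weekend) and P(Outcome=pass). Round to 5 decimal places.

P(Shift=weekend) = 0.037 + 0.102 + 0.063 + 0.019 = 0.221.
P(Outcome=pass) = 0.020 + 0.019 + 0.103 + 0.037 = 0.179.
Product: 0.221 × 0.179 = 0.03956.

0.03956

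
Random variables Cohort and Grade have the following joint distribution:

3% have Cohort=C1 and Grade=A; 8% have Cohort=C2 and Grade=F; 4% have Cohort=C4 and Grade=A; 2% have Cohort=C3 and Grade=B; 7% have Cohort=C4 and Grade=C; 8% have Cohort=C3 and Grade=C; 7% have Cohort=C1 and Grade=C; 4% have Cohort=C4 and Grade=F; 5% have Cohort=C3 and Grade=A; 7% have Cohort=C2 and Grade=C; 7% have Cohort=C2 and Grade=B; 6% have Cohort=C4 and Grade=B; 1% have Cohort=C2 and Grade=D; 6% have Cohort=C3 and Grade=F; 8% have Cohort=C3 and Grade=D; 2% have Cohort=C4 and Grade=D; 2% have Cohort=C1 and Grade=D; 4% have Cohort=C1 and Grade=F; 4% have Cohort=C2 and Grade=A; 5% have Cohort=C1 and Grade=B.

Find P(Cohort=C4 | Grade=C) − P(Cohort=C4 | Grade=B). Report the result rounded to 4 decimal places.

-0.0586

P(Grade=C) = 0.07 + 0.07 + 0.08 + 0.07 = 0.29; P(Cohort=C4 | Grade=C) = 0.07/0.29 = 0.24138.
P(Grade=B) = 0.05 + 0.07 + 0.02 + 0.06 = 0.20; P(Cohort=C4 | Grade=B) = 0.06/0.20 = 0.30000.
Difference = -0.0586.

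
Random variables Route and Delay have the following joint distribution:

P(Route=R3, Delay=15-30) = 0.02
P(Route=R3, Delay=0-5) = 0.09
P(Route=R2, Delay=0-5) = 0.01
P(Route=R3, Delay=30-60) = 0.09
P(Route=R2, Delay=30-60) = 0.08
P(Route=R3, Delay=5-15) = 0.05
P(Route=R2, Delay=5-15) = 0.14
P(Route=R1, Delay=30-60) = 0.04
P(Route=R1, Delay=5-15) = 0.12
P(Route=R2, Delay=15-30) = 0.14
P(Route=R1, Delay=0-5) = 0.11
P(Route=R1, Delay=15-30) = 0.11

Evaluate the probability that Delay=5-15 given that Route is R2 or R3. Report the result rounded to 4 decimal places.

0.3065

P(Route=R2) = 0.01 + 0.14 + 0.14 + 0.08 = 0.37.
P(Route=R3) = 0.09 + 0.05 + 0.02 + 0.09 = 0.25.
P(Route ∈ {R2, R3}) = 0.37 + 0.25 = 0.62; P(Delay=5-15, Route ∈ {R2, R3}) = 0.14 + 0.05 = 0.19.
P(Delay=5-15 | Route ∈ {R2, R3}) = 0.19/0.62 = 0.3065.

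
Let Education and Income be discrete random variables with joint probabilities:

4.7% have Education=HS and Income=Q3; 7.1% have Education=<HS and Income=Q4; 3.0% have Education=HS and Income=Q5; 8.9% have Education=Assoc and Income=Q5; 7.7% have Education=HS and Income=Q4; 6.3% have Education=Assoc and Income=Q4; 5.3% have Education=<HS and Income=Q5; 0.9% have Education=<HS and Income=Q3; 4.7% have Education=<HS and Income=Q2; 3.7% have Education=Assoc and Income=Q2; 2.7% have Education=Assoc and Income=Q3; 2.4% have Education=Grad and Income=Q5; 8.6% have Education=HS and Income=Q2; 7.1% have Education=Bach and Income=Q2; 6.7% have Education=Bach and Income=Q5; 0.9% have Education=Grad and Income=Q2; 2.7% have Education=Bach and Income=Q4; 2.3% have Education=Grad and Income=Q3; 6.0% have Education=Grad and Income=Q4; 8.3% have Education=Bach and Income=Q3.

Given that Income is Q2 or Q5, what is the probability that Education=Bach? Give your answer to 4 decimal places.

0.2690

P(Income=Q2) = 0.047 + 0.086 + 0.037 + 0.071 + 0.009 = 0.250.
P(Income=Q5) = 0.053 + 0.030 + 0.089 + 0.067 + 0.024 = 0.263.
P(Income ∈ {Q2, Q5}) = 0.250 + 0.263 = 0.513; P(Education=Bach, Income ∈ {Q2, Q5}) = 0.071 + 0.067 = 0.138.
P(Education=Bach | Income ∈ {Q2, Q5}) = 0.138/0.513 = 0.2690.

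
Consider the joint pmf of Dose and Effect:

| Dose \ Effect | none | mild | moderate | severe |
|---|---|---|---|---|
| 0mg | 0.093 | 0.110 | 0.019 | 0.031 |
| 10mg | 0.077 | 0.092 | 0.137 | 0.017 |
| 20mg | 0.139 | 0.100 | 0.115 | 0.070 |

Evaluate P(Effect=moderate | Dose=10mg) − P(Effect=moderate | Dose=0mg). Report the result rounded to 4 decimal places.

P(Dose=10mg) = 0.077 + 0.092 + 0.137 + 0.017 = 0.323; P(Effect=moderate | Dose=10mg) = 0.137/0.323 = 0.42415.
P(Dose=0mg) = 0.093 + 0.110 + 0.019 + 0.031 = 0.253; P(Effect=moderate | Dose=0mg) = 0.019/0.253 = 0.07510.
Difference = 0.3490.

0.3490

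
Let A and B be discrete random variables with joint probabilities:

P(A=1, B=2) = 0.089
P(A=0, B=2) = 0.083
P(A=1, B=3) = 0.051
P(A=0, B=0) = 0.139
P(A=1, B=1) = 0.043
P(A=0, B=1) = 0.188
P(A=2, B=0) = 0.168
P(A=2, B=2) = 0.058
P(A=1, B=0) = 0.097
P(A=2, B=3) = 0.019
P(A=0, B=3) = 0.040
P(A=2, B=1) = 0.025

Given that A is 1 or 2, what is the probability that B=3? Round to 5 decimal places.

0.12727

P(A=1) = 0.097 + 0.043 + 0.089 + 0.051 = 0.280.
P(A=2) = 0.168 + 0.025 + 0.058 + 0.019 = 0.270.
P(A ∈ {1, 2}) = 0.280 + 0.270 = 0.550; P(B=3, A ∈ {1, 2}) = 0.051 + 0.019 = 0.070.
P(B=3 | A ∈ {1, 2}) = 0.070/0.550 = 0.12727.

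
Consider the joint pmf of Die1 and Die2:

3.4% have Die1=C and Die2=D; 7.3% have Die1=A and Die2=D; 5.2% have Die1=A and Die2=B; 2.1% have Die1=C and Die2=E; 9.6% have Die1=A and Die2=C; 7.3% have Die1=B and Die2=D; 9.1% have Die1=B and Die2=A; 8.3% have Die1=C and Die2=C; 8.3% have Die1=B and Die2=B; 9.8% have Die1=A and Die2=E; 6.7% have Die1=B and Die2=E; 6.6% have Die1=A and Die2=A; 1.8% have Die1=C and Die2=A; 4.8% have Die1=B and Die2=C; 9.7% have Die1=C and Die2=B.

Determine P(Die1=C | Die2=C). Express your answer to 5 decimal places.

0.36564

P(Die2=C) = 0.096 + 0.048 + 0.083 = 0.227.
P(Die1=C | Die2=C) = 0.083/0.227 = 0.36564.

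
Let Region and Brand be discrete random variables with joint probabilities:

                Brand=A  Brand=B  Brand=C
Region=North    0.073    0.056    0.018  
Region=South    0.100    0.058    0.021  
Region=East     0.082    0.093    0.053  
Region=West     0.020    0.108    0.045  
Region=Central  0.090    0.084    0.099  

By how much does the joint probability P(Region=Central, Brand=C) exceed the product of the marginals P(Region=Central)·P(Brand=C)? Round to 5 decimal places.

0.03457

P(Region=Central) = 0.090 + 0.084 + 0.099 = 0.273.
P(Brand=C) = 0.018 + 0.021 + 0.053 + 0.045 + 0.099 = 0.236.
P(Region=Central, Brand=C) − P(Region=Central)P(Brand=C) = 0.099 − 0.273×0.236 = 0.03457.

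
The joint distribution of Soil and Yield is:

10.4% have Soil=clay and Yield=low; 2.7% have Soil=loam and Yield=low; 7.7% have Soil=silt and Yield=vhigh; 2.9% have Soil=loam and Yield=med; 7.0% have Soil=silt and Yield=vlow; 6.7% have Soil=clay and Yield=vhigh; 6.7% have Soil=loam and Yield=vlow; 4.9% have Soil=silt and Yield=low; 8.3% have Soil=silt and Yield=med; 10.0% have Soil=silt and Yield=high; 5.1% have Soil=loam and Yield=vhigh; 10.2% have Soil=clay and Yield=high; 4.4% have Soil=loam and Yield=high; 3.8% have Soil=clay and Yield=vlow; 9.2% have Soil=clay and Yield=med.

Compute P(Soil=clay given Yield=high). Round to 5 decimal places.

0.41463

P(Yield=high) = 0.044 + 0.102 + 0.100 = 0.246.
P(Soil=clay | Yield=high) = 0.102/0.246 = 0.41463.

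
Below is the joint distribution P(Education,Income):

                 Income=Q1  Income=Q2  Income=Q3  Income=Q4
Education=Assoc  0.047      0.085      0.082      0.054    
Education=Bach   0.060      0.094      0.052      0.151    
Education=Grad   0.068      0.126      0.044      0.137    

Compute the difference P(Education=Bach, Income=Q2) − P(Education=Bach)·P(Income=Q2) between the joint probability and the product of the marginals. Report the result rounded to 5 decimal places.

P(Education=Bach) = 0.060 + 0.094 + 0.052 + 0.151 = 0.357.
P(Income=Q2) = 0.085 + 0.094 + 0.126 = 0.305.
P(Education=Bach, Income=Q2) − P(Education=Bach)P(Income=Q2) = 0.094 − 0.357×0.305 = -0.01489.

-0.01489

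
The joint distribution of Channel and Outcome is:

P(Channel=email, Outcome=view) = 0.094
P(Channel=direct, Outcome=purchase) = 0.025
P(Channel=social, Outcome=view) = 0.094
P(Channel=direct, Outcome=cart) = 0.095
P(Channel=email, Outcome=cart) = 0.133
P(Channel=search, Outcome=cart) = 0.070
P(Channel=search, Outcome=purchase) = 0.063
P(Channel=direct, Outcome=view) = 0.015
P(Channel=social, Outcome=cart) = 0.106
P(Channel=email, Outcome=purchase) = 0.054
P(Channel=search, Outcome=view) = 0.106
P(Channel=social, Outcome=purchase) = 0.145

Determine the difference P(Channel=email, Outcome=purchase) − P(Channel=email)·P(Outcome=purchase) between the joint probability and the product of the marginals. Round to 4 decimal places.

-0.0266

P(Channel=email) = 0.094 + 0.133 + 0.054 = 0.281.
P(Outcome=purchase) = 0.054 + 0.063 + 0.145 + 0.025 = 0.287.
P(Channel=email, Outcome=purchase) − P(Channel=email)P(Outcome=purchase) = 0.054 − 0.281×0.287 = -0.0266.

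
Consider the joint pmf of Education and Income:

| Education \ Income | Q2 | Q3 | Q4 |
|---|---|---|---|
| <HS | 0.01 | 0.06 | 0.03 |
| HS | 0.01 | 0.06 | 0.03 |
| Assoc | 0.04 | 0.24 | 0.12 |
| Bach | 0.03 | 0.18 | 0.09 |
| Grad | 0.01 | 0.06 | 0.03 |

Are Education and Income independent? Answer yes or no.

yes

Every cell satisfies P(Education,Income) = P(Education)·P(Income). For instance P(Education=Bach) = 0.30, P(Income=Q3) = 0.60, and 0.30×0.60 = 0.18 matches the joint entry. So Education and Income are independent.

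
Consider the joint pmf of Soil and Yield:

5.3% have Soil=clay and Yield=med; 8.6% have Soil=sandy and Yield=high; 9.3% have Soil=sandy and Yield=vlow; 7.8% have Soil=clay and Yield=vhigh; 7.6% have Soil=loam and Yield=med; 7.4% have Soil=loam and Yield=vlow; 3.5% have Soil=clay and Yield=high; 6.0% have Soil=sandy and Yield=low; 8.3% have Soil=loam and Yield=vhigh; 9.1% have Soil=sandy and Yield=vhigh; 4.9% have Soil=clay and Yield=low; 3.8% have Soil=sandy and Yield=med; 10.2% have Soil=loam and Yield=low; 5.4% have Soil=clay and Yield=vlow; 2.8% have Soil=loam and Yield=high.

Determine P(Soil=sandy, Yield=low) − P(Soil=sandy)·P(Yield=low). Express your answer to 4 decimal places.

P(Soil=sandy) = 0.093 + 0.060 + 0.038 + 0.086 + 0.091 = 0.368.
P(Yield=low) = 0.060 + 0.102 + 0.049 = 0.211.
P(Soil=sandy, Yield=low) − P(Soil=sandy)P(Yield=low) = 0.060 − 0.368×0.211 = -0.0176.

-0.0176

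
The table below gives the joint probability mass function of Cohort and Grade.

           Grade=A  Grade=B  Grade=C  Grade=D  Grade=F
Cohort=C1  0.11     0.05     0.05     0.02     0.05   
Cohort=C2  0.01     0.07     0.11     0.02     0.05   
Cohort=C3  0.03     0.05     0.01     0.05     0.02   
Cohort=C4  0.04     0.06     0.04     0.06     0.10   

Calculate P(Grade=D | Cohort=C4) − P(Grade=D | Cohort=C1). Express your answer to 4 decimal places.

0.1286

P(Cohort=C4) = 0.04 + 0.06 + 0.04 + 0.06 + 0.10 = 0.30; P(Grade=D | Cohort=C4) = 0.06/0.30 = 0.20000.
P(Cohort=C1) = 0.11 + 0.05 + 0.05 + 0.02 + 0.05 = 0.28; P(Grade=D | Cohort=C1) = 0.02/0.28 = 0.07143.
Difference = 0.1286.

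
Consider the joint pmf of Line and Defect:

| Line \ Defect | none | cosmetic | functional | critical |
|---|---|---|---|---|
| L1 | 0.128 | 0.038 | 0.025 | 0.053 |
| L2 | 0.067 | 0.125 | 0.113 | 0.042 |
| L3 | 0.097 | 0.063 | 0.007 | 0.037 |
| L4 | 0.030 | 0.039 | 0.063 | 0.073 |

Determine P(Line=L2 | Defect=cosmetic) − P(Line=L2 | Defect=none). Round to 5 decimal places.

P(Defect=cosmetic) = 0.038 + 0.125 + 0.063 + 0.039 = 0.265; P(Line=L2 | Defect=cosmetic) = 0.125/0.265 = 0.471698.
P(Defect=none) = 0.128 + 0.067 + 0.097 + 0.030 = 0.322; P(Line=L2 | Defect=none) = 0.067/0.322 = 0.208075.
Difference = 0.26362.

0.26362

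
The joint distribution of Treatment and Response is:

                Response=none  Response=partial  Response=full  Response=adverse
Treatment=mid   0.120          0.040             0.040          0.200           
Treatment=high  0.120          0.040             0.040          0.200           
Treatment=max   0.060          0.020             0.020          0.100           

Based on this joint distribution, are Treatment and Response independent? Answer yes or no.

Every cell satisfies P(Treatment,Response) = P(Treatment)·P(Response). For instance P(Treatment=high) = 0.400, P(Response=full) = 0.100, and 0.400×0.100 = 0.040 matches the joint entry. So Treatment and Response are independent.

yes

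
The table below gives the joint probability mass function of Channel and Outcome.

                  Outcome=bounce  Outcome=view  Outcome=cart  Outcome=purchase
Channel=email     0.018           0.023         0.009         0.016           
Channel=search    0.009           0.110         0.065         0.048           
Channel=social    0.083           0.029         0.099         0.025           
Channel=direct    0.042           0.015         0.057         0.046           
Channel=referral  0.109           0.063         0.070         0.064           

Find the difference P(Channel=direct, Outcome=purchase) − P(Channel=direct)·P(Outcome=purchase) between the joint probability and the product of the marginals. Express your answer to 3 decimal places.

0.014

P(Channel=direct) = 0.042 + 0.015 + 0.057 + 0.046 = 0.160.
P(Outcome=purchase) = 0.016 + 0.048 + 0.025 + 0.046 + 0.064 = 0.199.
P(Channel=direct, Outcome=purchase) − P(Channel=direct)P(Outcome=purchase) = 0.046 − 0.160×0.199 = 0.014.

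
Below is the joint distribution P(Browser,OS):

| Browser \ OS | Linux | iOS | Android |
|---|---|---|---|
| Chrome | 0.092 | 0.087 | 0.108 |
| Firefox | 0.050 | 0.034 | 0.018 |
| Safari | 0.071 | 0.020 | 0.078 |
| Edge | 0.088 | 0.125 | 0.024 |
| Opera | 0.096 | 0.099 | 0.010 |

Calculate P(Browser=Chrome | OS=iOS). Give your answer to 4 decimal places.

0.2384

P(OS=iOS) = 0.087 + 0.034 + 0.020 + 0.125 + 0.099 = 0.365.
P(Browser=Chrome | OS=iOS) = 0.087/0.365 = 0.2384.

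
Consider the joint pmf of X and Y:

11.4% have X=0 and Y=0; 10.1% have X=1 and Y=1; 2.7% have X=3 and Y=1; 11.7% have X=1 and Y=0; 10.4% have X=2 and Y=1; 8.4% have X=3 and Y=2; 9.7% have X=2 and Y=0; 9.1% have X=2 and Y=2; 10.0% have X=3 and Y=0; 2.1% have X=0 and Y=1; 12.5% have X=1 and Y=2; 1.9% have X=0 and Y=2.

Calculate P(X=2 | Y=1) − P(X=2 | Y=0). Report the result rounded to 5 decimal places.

0.18443

P(Y=1) = 0.021 + 0.101 + 0.104 + 0.027 = 0.253; P(X=2 | Y=1) = 0.104/0.253 = 0.411067.
P(Y=0) = 0.114 + 0.117 + 0.097 + 0.100 = 0.428; P(X=2 | Y=0) = 0.097/0.428 = 0.226636.
Difference = 0.18443.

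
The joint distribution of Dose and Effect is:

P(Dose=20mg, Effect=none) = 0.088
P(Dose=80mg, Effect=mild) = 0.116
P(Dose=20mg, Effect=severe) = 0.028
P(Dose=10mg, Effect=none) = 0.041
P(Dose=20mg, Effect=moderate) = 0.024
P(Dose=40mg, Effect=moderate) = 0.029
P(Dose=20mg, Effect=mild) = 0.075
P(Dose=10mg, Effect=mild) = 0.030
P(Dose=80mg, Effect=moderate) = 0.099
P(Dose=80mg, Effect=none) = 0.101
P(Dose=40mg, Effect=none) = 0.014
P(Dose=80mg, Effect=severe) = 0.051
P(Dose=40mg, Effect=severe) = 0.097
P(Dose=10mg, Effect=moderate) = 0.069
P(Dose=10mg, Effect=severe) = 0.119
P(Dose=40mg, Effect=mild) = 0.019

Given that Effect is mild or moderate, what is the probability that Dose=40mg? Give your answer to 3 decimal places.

P(Effect=mild) = 0.030 + 0.075 + 0.019 + 0.116 = 0.240.
P(Effect=moderate) = 0.069 + 0.024 + 0.029 + 0.099 = 0.221.
P(Effect ∈ {mild, moderate}) = 0.240 + 0.221 = 0.461; P(Dose=40mg, Effect ∈ {mild, moderate}) = 0.019 + 0.029 = 0.048.
P(Dose=40mg | Effect ∈ {mild, moderate}) = 0.048/0.461 = 0.104.

0.104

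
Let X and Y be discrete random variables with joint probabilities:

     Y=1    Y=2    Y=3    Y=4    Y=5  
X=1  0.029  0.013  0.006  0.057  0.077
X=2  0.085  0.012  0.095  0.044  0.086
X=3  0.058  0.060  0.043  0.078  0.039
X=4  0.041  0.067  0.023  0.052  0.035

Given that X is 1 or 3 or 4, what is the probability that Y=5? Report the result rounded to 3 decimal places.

0.223

P(X=1) = 0.029 + 0.013 + 0.006 + 0.057 + 0.077 = 0.182.
P(X=3) = 0.058 + 0.060 + 0.043 + 0.078 + 0.039 = 0.278.
P(X=4) = 0.041 + 0.067 + 0.023 + 0.052 + 0.035 = 0.218.
P(X ∈ {1, 3, 4}) = 0.182 + 0.278 + 0.218 = 0.678; P(Y=5, X ∈ {1, 3, 4}) = 0.077 + 0.039 + 0.035 = 0.151.
P(Y=5 | X ∈ {1, 3, 4}) = 0.151/0.678 = 0.223.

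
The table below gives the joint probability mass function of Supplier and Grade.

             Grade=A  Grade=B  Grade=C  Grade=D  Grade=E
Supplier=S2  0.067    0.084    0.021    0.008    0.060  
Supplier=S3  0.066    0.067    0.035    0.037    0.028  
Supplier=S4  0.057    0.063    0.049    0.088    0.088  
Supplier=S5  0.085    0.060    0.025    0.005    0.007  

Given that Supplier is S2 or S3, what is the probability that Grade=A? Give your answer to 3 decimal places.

P(Supplier=S2) = 0.067 + 0.084 + 0.021 + 0.008 + 0.060 = 0.240.
P(Supplier=S3) = 0.066 + 0.067 + 0.035 + 0.037 + 0.028 = 0.233.
P(Supplier ∈ {S2, S3}) = 0.240 + 0.233 = 0.473; P(Grade=A, Supplier ∈ {S2, S3}) = 0.067 + 0.066 = 0.133.
P(Grade=A | Supplier ∈ {S2, S3}) = 0.133/0.473 = 0.281.

0.281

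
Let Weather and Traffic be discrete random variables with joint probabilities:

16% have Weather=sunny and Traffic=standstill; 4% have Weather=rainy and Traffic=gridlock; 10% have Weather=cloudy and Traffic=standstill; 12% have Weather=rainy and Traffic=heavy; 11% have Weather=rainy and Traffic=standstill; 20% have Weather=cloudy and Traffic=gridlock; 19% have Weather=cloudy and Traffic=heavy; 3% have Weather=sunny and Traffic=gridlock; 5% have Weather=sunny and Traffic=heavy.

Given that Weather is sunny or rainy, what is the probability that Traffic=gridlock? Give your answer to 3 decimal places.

0.137

P(Weather=sunny) = 0.05 + 0.03 + 0.16 = 0.24.
P(Weather=rainy) = 0.12 + 0.04 + 0.11 = 0.27.
P(Weather ∈ {sunny, rainy}) = 0.24 + 0.27 = 0.51; P(Traffic=gridlock, Weather ∈ {sunny, rainy}) = 0.03 + 0.04 = 0.07.
P(Traffic=gridlock | Weather ∈ {sunny, rainy}) = 0.07/0.51 = 0.137.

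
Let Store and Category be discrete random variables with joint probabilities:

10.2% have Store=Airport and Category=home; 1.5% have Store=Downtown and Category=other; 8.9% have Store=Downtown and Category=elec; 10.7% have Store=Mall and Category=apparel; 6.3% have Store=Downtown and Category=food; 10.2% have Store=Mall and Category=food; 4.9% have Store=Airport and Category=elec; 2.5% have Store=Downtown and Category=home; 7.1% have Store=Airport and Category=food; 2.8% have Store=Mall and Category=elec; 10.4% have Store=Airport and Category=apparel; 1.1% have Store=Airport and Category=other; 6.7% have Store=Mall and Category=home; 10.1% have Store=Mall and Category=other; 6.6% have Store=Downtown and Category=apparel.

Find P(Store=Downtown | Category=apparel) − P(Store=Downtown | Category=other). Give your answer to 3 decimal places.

0.120

P(Category=apparel) = 0.066 + 0.107 + 0.104 = 0.277; P(Store=Downtown | Category=apparel) = 0.066/0.277 = 0.2383.
P(Category=other) = 0.015 + 0.101 + 0.011 = 0.127; P(Store=Downtown | Category=other) = 0.015/0.127 = 0.1181.
Difference = 0.120.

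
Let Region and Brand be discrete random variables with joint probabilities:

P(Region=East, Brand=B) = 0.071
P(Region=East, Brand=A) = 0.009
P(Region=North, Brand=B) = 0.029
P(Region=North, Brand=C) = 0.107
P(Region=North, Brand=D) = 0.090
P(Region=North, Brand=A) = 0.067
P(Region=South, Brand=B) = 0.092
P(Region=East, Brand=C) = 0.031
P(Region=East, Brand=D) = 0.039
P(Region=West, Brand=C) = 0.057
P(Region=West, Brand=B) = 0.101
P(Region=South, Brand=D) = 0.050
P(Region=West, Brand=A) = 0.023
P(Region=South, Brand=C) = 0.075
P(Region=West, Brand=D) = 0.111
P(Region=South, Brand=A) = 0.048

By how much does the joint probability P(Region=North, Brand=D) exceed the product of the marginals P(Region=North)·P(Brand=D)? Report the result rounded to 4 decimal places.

P(Region=North) = 0.067 + 0.029 + 0.107 + 0.090 = 0.293.
P(Brand=D) = 0.090 + 0.050 + 0.039 + 0.111 = 0.290.
P(Region=North, Brand=D) − P(Region=North)P(Brand=D) = 0.090 − 0.293×0.290 = 0.0050.

0.0050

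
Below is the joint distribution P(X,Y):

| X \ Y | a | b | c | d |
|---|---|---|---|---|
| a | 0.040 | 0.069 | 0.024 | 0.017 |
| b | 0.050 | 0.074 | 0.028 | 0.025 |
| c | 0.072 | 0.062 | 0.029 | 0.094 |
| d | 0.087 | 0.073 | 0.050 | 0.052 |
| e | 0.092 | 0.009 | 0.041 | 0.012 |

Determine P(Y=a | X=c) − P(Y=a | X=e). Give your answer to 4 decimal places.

P(X=c) = 0.072 + 0.062 + 0.029 + 0.094 = 0.257; P(Y=a | X=c) = 0.072/0.257 = 0.28016.
P(X=e) = 0.092 + 0.009 + 0.041 + 0.012 = 0.154; P(Y=a | X=e) = 0.092/0.154 = 0.59740.
Difference = -0.3172.

-0.3172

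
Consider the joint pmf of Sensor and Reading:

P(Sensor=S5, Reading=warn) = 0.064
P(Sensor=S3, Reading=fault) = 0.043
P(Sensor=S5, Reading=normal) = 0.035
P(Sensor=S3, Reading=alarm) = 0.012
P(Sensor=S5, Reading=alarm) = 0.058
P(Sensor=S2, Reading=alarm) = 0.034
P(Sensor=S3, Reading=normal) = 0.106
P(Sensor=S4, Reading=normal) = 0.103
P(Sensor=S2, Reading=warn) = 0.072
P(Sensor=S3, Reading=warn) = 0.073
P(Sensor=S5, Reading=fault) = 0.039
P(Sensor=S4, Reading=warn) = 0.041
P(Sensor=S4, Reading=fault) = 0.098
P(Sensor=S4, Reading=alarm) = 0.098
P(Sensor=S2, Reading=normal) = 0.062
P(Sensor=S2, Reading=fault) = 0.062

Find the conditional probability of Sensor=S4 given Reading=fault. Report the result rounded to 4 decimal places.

P(Reading=fault) = 0.062 + 0.043 + 0.098 + 0.039 = 0.242.
P(Sensor=S4 | Reading=fault) = 0.098/0.242 = 0.4050.

0.4050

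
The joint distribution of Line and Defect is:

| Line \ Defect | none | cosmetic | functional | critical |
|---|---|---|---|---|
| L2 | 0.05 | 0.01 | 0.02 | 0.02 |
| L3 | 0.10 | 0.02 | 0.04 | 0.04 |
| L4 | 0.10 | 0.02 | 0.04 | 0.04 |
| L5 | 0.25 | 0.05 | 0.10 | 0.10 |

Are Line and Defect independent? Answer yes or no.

Every cell satisfies P(Line,Defect) = P(Line)·P(Defect). For instance P(Line=L2) = 0.10, P(Defect=cosmetic) = 0.10, and 0.10×0.10 = 0.01 matches the joint entry. So Line and Defect are independent.

yes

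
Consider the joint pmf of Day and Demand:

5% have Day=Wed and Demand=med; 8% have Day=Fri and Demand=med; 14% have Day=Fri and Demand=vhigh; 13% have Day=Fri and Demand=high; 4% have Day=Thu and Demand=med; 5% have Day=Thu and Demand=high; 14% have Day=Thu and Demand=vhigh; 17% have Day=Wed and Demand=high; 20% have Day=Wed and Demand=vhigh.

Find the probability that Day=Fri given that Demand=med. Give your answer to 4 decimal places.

0.4706

P(Demand=med) = 0.05 + 0.04 + 0.08 = 0.17.
P(Day=Fri | Demand=med) = 0.08/0.17 = 0.4706.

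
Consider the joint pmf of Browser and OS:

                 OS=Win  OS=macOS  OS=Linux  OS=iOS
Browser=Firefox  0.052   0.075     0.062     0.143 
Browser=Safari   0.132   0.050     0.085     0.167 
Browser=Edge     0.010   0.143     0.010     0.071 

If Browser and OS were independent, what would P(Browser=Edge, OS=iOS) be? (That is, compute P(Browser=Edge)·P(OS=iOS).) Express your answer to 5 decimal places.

P(Browser=Edge) = 0.010 + 0.143 + 0.010 + 0.071 = 0.234.
P(OS=iOS) = 0.143 + 0.167 + 0.071 = 0.381.
Product: 0.234 × 0.381 = 0.08915.

0.08915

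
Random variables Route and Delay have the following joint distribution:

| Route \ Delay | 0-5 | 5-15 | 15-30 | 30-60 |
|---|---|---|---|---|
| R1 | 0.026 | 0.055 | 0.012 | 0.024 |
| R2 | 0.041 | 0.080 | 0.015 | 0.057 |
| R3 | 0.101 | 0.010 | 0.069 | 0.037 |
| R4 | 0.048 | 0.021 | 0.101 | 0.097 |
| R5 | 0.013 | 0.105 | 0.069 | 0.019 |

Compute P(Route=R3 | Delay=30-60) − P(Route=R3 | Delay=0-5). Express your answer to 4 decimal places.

-0.2829

P(Delay=30-60) = 0.024 + 0.057 + 0.037 + 0.097 + 0.019 = 0.234; P(Route=R3 | Delay=30-60) = 0.037/0.234 = 0.15812.
P(Delay=0-5) = 0.026 + 0.041 + 0.101 + 0.048 + 0.013 = 0.229; P(Route=R3 | Delay=0-5) = 0.101/0.229 = 0.44105.
Difference = -0.2829.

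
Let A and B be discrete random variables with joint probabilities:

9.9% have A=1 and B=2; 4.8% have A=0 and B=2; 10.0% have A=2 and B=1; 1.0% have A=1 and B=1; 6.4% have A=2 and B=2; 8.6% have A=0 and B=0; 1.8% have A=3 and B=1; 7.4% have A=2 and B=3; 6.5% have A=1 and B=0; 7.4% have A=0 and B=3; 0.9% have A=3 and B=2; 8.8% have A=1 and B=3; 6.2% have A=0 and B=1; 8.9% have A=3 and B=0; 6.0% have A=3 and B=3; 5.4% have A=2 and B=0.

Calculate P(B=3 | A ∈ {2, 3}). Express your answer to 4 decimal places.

0.2863

P(A=2) = 0.054 + 0.100 + 0.064 + 0.074 = 0.292.
P(A=3) = 0.089 + 0.018 + 0.009 + 0.060 = 0.176.
P(A ∈ {2, 3}) = 0.292 + 0.176 = 0.468; P(B=3, A ∈ {2, 3}) = 0.074 + 0.060 = 0.134.
P(B=3 | A ∈ {2, 3}) = 0.134/0.468 = 0.2863.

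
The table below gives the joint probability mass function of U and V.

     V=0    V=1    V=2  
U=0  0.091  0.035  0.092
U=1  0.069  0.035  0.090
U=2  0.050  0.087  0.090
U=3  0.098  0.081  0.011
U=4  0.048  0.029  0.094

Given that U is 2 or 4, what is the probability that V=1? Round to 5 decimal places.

0.29146

P(U=2) = 0.050 + 0.087 + 0.090 = 0.227.
P(U=4) = 0.048 + 0.029 + 0.094 = 0.171.
P(U ∈ {2, 4}) = 0.227 + 0.171 = 0.398; P(V=1, U ∈ {2, 4}) = 0.087 + 0.029 = 0.116.
P(V=1 | U ∈ {2, 4}) = 0.116/0.398 = 0.29146.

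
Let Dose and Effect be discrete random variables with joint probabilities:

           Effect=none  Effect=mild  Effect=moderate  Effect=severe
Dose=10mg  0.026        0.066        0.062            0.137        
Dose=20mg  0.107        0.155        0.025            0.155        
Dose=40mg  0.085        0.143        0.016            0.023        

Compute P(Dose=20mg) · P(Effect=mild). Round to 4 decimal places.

P(Dose=20mg) = 0.107 + 0.155 + 0.025 + 0.155 = 0.442.
P(Effect=mild) = 0.066 + 0.155 + 0.143 = 0.364.
Product: 0.442 × 0.364 = 0.1609.

0.1609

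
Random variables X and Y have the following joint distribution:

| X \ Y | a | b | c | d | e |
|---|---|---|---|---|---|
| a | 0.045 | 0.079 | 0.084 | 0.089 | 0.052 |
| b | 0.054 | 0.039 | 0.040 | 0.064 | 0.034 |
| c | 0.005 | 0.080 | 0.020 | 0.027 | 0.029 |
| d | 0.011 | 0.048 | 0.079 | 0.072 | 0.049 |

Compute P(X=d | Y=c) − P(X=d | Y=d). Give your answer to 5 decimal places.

0.06855

P(Y=c) = 0.084 + 0.040 + 0.020 + 0.079 = 0.223; P(X=d | Y=c) = 0.079/0.223 = 0.354260.
P(Y=d) = 0.089 + 0.064 + 0.027 + 0.072 = 0.252; P(X=d | Y=d) = 0.072/0.252 = 0.285714.
Difference = 0.06855.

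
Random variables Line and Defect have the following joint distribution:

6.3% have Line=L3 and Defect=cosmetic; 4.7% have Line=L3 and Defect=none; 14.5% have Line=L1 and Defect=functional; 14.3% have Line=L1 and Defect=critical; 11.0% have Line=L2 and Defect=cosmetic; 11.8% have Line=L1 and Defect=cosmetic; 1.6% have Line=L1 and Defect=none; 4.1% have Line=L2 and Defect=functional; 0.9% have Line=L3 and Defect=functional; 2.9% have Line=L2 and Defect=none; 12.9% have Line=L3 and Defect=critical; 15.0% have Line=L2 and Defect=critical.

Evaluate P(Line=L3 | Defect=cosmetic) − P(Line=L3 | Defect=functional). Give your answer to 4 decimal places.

P(Defect=cosmetic) = 0.118 + 0.110 + 0.063 = 0.291; P(Line=L3 | Defect=cosmetic) = 0.063/0.291 = 0.21649.
P(Defect=functional) = 0.145 + 0.041 + 0.009 = 0.195; P(Line=L3 | Defect=functional) = 0.009/0.195 = 0.04615.
Difference = 0.1703.

0.1703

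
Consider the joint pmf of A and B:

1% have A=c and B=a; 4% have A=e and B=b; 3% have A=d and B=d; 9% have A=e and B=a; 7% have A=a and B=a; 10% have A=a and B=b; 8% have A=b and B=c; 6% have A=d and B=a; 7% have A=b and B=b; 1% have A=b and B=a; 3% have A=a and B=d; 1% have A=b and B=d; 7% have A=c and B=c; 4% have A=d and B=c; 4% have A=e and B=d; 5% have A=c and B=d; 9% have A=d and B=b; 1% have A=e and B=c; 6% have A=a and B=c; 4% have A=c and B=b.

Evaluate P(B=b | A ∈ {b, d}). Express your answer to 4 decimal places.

P(A=b) = 0.01 + 0.07 + 0.08 + 0.01 = 0.17.
P(A=d) = 0.06 + 0.09 + 0.04 + 0.03 = 0.22.
P(A ∈ {b, d}) = 0.17 + 0.22 = 0.39; P(B=b, A ∈ {b, d}) = 0.07 + 0.09 = 0.16.
P(B=b | A ∈ {b, d}) = 0.16/0.39 = 0.4103.

0.4103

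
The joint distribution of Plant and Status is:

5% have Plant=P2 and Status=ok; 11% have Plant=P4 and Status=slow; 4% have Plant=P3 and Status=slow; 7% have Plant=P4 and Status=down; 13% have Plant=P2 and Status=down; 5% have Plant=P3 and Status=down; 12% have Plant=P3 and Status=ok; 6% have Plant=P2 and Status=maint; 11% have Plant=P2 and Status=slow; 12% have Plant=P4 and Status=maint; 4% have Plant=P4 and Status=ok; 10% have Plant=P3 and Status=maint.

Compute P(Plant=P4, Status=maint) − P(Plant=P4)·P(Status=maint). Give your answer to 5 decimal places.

P(Plant=P4) = 0.04 + 0.11 + 0.07 + 0.12 = 0.34.
P(Status=maint) = 0.06 + 0.10 + 0.12 = 0.28.
P(Plant=P4, Status=maint) − P(Plant=P4)P(Status=maint) = 0.12 − 0.34×0.28 = 0.02480.

0.02480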